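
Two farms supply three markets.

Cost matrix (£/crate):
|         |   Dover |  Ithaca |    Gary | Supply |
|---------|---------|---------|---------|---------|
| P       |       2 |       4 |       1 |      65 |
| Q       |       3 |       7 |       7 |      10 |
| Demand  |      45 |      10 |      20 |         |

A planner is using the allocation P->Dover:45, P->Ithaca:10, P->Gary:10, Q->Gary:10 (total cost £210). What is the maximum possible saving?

Current plan cost = 45·2 + 10·4 + 10·1 + 10·7 = £210.
Optimal plan:
  P–Dover: 35 × £2 = £70
  P–Ithaca: 10 × £4 = £40
  P–Gary: 20 × £1 = £20
  Q–Dover: 10 × £3 = £30
Optimal cost = £160.
Saving = 210 − 160 = £50.

50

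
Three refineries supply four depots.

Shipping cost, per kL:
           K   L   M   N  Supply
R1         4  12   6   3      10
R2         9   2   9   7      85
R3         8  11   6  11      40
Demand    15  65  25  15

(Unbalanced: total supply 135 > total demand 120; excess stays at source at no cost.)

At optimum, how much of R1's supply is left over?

An optimal plan:
  R1–N: 10 × 3 = 30
  R2–L: 65 × 2 = 130
  R2–N: 5 × 7 = 35
  R3–K: 15 × 8 = 120
  R3–M: 25 × 6 = 150
Total cost = 465.
R1 ships 10 of its 10, leaving 0.

0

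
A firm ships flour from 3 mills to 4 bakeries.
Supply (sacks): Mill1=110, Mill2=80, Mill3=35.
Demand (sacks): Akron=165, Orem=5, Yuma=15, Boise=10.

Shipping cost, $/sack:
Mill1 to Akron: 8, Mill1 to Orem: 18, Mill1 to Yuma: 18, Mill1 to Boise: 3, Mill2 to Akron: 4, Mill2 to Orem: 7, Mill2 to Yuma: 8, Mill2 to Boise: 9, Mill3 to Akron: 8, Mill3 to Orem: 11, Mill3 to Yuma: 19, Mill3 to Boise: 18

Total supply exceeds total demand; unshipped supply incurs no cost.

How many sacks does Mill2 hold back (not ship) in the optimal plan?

An optimal plan:
  Mill1->Akron: 70 × $8 = $560
  Mill1->Boise: 10 × $3 = $30
  Mill2->Akron: 60 × $4 = $240
  Mill2->Orem: 5 × $7 = $35
  Mill2->Yuma: 15 × $8 = $120
  Mill3->Akron: 35 × $8 = $280
Total cost = $1265.
Mill2 ships 80 of its 80, leaving 0.

0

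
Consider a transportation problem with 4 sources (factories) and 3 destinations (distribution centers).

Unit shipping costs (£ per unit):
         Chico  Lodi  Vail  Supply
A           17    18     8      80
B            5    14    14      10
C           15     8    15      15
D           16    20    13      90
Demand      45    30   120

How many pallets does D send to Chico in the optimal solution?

The minimum-cost plan:
  A to Vail: 80 pallets
  B to Chico: 10 pallets
  C to Lodi: 15 pallets
  D to Chico: 35 pallets
  D to Lodi: 15 pallets
  D to Vail: 40 pallets
Total cost = £2190.
So D→Chico carries 35 pallets.

35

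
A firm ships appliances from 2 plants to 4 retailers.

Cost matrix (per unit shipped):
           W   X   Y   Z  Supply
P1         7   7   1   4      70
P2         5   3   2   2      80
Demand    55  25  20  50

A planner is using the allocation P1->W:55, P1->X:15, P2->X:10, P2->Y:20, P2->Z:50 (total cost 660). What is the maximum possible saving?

Current plan cost = 55·7 + 15·7 + 10·3 + 20·2 + 50·2 = 660.
Optimal plan:
  P1→W: 50 × 7 = 350
  P1→Y: 20 × 1 = 20
  P2→W: 5 × 5 = 25
  P2→X: 25 × 3 = 75
  P2→Z: 50 × 2 = 100
Optimal cost = 570.
Saving = 660 − 570 = 90.

90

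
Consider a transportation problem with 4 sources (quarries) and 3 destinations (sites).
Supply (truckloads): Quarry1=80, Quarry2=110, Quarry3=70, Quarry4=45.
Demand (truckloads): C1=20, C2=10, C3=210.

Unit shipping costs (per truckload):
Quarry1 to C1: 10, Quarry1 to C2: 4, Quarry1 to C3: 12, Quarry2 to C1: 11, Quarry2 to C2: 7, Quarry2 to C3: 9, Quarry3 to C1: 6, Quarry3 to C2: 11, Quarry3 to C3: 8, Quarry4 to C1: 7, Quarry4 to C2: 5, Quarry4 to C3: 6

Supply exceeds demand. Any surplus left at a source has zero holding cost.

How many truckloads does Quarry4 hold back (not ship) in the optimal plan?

An optimal plan:
  Quarry1–C1: 5 truckloads
  Quarry1–C2: 10 truckloads
  Quarry2–C3: 110 truckloads
  Quarry3–C1: 15 truckloads
  Quarry3–C3: 55 truckloads
  Quarry4–C3: 45 truckloads
Total cost = 1880.
Quarry4 ships 45 of its 45, leaving 0.

0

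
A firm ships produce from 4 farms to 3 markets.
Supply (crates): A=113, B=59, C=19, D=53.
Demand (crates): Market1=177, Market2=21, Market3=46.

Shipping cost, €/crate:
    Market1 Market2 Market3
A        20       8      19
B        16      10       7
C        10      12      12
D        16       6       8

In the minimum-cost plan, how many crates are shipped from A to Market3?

0

Solving gives:
  A→Market1: 92 crates
  A→Market2: 21 crates
  B→Market1: 13 crates
  B→Market3: 46 crates
  C→Market1: 19 crates
  D→Market1: 53 crates
Total cost = €3576.
The route A→Market3 is not used.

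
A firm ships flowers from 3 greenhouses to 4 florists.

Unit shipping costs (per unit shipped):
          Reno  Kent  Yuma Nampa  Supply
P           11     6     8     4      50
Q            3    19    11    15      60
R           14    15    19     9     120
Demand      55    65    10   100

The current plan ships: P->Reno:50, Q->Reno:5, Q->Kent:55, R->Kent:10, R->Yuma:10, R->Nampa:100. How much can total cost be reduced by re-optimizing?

Current plan cost = 50·11 + 5·3 + 55·19 + 10·15 + 10·19 + 100·9 = 2850.
Optimal plan:
  P to Kent: 45 × 6 = 270
  P to Yuma: 5 × 8 = 40
  Q to Reno: 55 × 3 = 165
  Q to Yuma: 5 × 11 = 55
  R to Kent: 20 × 15 = 300
  R to Nampa: 100 × 9 = 900
Optimal cost = 1730.
Saving = 2850 − 1730 = 1120.

1120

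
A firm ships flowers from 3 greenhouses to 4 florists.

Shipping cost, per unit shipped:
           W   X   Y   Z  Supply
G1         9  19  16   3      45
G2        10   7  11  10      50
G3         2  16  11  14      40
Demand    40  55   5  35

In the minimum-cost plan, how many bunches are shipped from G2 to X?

50

Solving gives:
  G1→X: 5 × 19 = 95
  G1→Y: 5 × 16 = 80
  G1→Z: 35 × 3 = 105
  G2→X: 50 × 7 = 350
  G3→W: 40 × 2 = 80
Total cost = 710.
So G2→X carries 50 bunches.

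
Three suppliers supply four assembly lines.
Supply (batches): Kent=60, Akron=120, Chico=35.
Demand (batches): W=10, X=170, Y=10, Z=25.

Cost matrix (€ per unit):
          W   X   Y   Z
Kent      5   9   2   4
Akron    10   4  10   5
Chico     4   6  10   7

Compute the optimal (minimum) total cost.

995

One minimum-cost allocation:
  Kent–W: 10 × €5 = €50
  Kent–X: 15 × €9 = €135
  Kent–Y: 10 × €2 = €20
  Kent–Z: 25 × €4 = €100
  Akron–X: 120 × €4 = €480
  Chico–X: 35 × €6 = €210
Total = 50 + 135 + 20 + 100 + 480 + 210 = €995.
(Supply check: Kent ships 60; Akron ships 120; Chico ships 35.)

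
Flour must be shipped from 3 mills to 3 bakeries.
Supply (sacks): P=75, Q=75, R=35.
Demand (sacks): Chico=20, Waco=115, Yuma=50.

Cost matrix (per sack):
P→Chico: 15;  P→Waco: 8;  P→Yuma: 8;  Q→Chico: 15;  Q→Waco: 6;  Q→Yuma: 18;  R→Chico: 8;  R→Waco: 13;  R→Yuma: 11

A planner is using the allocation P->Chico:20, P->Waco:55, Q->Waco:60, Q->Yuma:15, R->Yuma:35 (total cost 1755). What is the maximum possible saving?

Current plan cost = 20·15 + 55·8 + 60·6 + 15·18 + 35·11 = 1755.
Optimal plan:
  P->Waco: 40 sacks
  P->Yuma: 35 sacks
  Q->Waco: 75 sacks
  R->Chico: 20 sacks
  R->Yuma: 15 sacks
Optimal cost = 1375.
Saving = 1755 − 1375 = 380.

380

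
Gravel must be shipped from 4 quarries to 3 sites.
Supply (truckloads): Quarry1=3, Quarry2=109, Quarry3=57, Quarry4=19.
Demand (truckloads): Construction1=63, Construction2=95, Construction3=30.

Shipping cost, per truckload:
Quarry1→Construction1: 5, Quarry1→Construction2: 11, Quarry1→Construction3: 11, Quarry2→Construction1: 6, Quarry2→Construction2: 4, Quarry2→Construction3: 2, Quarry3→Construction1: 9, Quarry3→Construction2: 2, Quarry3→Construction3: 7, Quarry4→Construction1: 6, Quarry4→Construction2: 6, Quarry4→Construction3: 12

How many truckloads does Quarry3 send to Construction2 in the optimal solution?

57

Optimal shipments:
  Quarry1→Construction1: 3 × 5 = 15
  Quarry2→Construction1: 41 × 6 = 246
  Quarry2→Construction2: 38 × 4 = 152
  Quarry2→Construction3: 30 × 2 = 60
  Quarry3→Construction2: 57 × 2 = 114
  Quarry4→Construction1: 19 × 6 = 114
Total cost = 701.
So Quarry3→Construction2 carries 57 truckloads.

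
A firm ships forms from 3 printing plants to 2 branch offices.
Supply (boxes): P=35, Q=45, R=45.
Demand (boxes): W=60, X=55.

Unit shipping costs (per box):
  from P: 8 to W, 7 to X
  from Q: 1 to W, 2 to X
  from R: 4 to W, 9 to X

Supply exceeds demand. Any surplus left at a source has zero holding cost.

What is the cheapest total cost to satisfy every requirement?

430

One minimum-cost allocation:
  P–X: 25 × 7 = 175
  Q–W: 15 × 1 = 15
  Q–X: 30 × 2 = 60
  R–W: 45 × 4 = 180
Total = 175 + 15 + 60 + 180 = 430.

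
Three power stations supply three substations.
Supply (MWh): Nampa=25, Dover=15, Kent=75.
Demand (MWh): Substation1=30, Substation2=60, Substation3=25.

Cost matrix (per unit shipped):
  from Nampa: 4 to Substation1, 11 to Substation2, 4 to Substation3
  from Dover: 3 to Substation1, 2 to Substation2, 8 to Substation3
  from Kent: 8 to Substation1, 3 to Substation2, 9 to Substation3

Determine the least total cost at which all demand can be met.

445

An optimal shipping plan:
  Nampa–Substation3: 25 MWh
  Dover–Substation1: 15 MWh
  Kent–Substation1: 15 MWh
  Kent–Substation2: 60 MWh
Total cost = 445.
(Supply check: Nampa ships 25; Dover ships 15; Kent ships 75.)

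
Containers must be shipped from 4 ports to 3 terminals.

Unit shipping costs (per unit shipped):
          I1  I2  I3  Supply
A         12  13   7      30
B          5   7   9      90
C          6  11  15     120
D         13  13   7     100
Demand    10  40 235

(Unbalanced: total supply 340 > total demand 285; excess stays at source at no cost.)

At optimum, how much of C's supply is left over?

An optimal plan:
  A to I3: 30 × 7 = 210
  B to I3: 90 × 9 = 810
  C to I1: 10 × 6 = 60
  C to I2: 40 × 11 = 440
  C to I3: 15 × 15 = 225
  D to I3: 100 × 7 = 700
Total cost = 2445.
C ships 65 of its 120, leaving 55.

55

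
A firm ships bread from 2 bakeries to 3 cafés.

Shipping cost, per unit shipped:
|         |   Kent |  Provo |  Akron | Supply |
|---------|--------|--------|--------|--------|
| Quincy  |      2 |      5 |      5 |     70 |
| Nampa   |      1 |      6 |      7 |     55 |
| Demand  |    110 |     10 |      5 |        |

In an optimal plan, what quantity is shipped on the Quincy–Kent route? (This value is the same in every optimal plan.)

Solving gives:
  Quincy–Kent: 55 trays
  Quincy–Provo: 10 trays
  Quincy–Akron: 5 trays
  Nampa–Kent: 55 trays
Total cost = 240.
So Quincy→Kent carries 55 trays.

55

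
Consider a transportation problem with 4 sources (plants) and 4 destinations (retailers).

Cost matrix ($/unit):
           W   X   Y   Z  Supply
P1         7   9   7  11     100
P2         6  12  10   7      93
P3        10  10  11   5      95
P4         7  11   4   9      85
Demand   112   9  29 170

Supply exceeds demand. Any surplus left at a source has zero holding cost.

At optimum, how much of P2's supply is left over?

Minimum-cost shipments:
  P1–W: 38 × $7 = $266
  P1–X: 9 × $9 = $81
  P2–W: 18 × $6 = $108
  P2–Z: 75 × $7 = $525
  P3–Z: 95 × $5 = $475
  P4–W: 56 × $7 = $392
  P4–Y: 29 × $4 = $116
Total cost = $1963.
P2 ships 93 of its 93, leaving 0.

0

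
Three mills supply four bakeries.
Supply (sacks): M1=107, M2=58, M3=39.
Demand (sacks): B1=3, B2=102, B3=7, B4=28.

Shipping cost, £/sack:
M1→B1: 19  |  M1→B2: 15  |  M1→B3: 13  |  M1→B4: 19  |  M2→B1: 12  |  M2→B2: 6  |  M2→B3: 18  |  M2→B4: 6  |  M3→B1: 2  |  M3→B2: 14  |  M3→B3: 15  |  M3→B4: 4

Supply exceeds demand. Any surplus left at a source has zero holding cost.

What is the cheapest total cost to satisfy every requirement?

1209

One minimum-cost allocation:
  M1 to B2: 36 × £15 = £540
  M1 to B3: 7 × £13 = £91
  M2 to B2: 58 × £6 = £348
  M3 to B1: 3 × £2 = £6
  M3 to B2: 8 × £14 = £112
  M3 to B4: 28 × £4 = £112
Total = 540 + 91 + 348 + 6 + 112 + 112 = £1209.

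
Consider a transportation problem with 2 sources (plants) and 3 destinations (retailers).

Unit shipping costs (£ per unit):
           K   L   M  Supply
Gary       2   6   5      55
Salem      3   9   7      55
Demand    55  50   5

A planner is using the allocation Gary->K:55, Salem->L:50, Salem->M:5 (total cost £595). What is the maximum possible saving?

105

Current plan cost = 55·2 + 50·9 + 5·7 = £595.
Optimal plan:
  Gary->L: 50 × £6 = £300
  Gary->M: 5 × £5 = £25
  Salem->K: 55 × £3 = £165
Optimal cost = £490.
Saving = 595 − 490 = £105.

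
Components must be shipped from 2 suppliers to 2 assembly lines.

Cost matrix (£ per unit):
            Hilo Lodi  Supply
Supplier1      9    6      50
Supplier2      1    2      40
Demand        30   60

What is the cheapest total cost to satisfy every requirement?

350

One minimum-cost allocation:
  Supplier1 to Lodi: 50 × £6 = £300
  Supplier2 to Hilo: 30 × £1 = £30
  Supplier2 to Lodi: 10 × £2 = £20
Total = 300 + 30 + 20 = £350.
(Supply check: Supplier1 ships 50; Supplier2 ships 40.)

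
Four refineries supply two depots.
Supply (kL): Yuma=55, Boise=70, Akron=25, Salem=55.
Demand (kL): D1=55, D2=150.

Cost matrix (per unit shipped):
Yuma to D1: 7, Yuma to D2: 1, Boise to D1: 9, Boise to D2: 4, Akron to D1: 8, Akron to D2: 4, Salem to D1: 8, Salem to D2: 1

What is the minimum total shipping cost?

740

Optimal allocation:
  Yuma–D2: 55 kL
  Boise–D1: 30 kL
  Boise–D2: 40 kL
  Akron–D1: 25 kL
  Salem–D2: 55 kL
Total cost = 740.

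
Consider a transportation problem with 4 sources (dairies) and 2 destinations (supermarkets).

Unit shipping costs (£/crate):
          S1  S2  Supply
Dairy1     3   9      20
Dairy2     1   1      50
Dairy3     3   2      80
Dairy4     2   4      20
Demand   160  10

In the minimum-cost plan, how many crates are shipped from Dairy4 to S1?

20

Optimal shipments:
  Dairy1–S1: 20 × £3 = £60
  Dairy2–S1: 50 × £1 = £50
  Dairy3–S1: 70 × £3 = £210
  Dairy3–S2: 10 × £2 = £20
  Dairy4–S1: 20 × £2 = £40
Total cost = £380.
So Dairy4→S1 carries 20 crates.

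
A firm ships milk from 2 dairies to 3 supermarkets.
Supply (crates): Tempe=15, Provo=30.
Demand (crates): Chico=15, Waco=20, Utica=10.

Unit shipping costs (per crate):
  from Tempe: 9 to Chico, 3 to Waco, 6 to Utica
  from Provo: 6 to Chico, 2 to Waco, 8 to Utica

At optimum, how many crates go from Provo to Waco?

15

Optimal shipments:
  Tempe->Waco: 5 × 3 = 15
  Tempe->Utica: 10 × 6 = 60
  Provo->Chico: 15 × 6 = 90
  Provo->Waco: 15 × 2 = 30
Total cost = 195.
So Provo→Waco carries 15 crates.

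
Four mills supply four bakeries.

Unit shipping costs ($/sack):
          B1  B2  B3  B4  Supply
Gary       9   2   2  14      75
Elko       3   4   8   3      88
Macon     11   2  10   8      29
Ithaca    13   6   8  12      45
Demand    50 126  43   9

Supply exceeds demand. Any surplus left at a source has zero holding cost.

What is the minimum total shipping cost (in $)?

One minimum-cost allocation:
  Gary→B2: 32 sacks
  Gary→B3: 43 sacks
  Elko→B1: 50 sacks
  Elko→B2: 29 sacks
  Elko→B4: 9 sacks
  Macon→B2: 29 sacks
  Ithaca→B2: 36 sacks
Total cost = $717.
(Supply check: Gary ships 75; Elko ships 88; Macon ships 29; Ithaca ships 36.)

717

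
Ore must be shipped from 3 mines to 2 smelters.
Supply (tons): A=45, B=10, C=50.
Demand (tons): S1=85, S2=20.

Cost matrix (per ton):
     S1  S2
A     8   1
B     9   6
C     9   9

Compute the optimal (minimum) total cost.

A cheapest plan:
  A→S1: 25 tons
  A→S2: 20 tons
  B→S1: 10 tons
  C→S1: 50 tons
Total cost = 760.

760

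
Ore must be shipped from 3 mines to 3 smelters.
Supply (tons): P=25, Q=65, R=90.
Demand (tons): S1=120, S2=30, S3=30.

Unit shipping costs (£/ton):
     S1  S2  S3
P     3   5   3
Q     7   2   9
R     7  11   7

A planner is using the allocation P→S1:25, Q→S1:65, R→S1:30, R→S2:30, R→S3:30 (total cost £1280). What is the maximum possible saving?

270

Current plan cost = 25·3 + 65·7 + 30·7 + 30·11 + 30·7 = £1280.
Optimal plan:
  P->S3: 25 tons
  Q->S1: 35 tons
  Q->S2: 30 tons
  R->S1: 85 tons
  R->S3: 5 tons
Optimal cost = £1010.
Saving = 1280 − 1010 = £270.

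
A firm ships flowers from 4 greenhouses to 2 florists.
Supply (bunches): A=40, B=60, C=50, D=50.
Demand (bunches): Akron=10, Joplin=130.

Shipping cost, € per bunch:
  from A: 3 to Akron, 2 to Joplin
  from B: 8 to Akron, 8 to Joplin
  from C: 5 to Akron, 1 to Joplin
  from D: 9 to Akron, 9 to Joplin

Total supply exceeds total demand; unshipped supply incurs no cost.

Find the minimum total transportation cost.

An optimal shipping plan:
  A to Joplin: 40 × €2 = €80
  B to Akron: 10 × €8 = €80
  B to Joplin: 40 × €8 = €320
  C to Joplin: 50 × €1 = €50
Total = 80 + 80 + 320 + 50 = €530.

530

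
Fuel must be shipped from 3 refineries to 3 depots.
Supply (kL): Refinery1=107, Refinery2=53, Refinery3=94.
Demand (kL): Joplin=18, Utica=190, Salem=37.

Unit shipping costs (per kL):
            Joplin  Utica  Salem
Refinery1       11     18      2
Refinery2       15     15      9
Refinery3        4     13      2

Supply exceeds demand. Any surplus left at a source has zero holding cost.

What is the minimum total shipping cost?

3027

Optimal allocation:
  Refinery1 to Utica: 61 × 18 = 1098
  Refinery1 to Salem: 37 × 2 = 74
  Refinery2 to Utica: 53 × 15 = 795
  Refinery3 to Joplin: 18 × 4 = 72
  Refinery3 to Utica: 76 × 13 = 988
Total = 1098 + 74 + 795 + 72 + 988 = 3027.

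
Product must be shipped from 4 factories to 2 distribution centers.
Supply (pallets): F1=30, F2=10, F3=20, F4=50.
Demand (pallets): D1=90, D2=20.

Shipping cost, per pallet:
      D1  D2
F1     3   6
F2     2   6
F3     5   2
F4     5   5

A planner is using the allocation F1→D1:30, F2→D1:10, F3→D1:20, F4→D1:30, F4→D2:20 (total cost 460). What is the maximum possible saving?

60

Current plan cost = 30·3 + 10·2 + 20·5 + 30·5 + 20·5 = 460.
Optimal plan:
  F1–D1: 30 × 3 = 90
  F2–D1: 10 × 2 = 20
  F3–D2: 20 × 2 = 40
  F4–D1: 50 × 5 = 250
Optimal cost = 400.
Saving = 460 − 400 = 60.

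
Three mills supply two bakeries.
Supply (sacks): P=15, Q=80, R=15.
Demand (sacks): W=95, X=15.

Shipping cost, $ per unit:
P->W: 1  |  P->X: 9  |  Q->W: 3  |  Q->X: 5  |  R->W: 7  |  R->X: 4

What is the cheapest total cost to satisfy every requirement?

Optimal allocation:
  P to W: 15 sacks
  Q to W: 80 sacks
  R to X: 15 sacks
Total cost = $315.

315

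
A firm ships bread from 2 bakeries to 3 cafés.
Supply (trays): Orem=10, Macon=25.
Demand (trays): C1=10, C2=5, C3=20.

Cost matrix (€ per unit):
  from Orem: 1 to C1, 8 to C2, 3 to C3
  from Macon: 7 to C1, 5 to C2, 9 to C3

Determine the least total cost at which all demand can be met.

One minimum-cost allocation:
  Orem->C3: 10 × €3 = €30
  Macon->C1: 10 × €7 = €70
  Macon->C2: 5 × €5 = €25
  Macon->C3: 10 × €9 = €90
Total = 30 + 70 + 25 + 90 = €215.

215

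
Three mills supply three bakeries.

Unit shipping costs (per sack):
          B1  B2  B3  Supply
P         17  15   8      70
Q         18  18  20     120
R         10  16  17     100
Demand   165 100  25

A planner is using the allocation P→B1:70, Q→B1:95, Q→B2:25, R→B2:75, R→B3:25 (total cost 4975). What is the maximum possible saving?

Current plan cost = 70·17 + 95·18 + 25·18 + 75·16 + 25·17 = 4975.
Optimal plan:
  P to B2: 45 × 15 = 675
  P to B3: 25 × 8 = 200
  Q to B1: 65 × 18 = 1170
  Q to B2: 55 × 18 = 990
  R to B1: 100 × 10 = 1000
Optimal cost = 4035.
Saving = 4975 − 4035 = 940.

940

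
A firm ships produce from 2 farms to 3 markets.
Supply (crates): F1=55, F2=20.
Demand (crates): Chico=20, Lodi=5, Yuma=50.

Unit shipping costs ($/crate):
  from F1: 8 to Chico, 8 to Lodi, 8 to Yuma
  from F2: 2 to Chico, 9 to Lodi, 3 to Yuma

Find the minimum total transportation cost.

One minimum-cost allocation:
  F1–Lodi: 5 × $8 = $40
  F1–Yuma: 50 × $8 = $400
  F2–Chico: 20 × $2 = $40
Total = 40 + 400 + 40 = $480.

480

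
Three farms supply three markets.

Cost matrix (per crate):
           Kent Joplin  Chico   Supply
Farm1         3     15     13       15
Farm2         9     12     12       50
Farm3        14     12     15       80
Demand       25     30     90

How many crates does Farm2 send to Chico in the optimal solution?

40

The minimum-cost plan:
  Farm1->Kent: 15 crates
  Farm2->Kent: 10 crates
  Farm2->Chico: 40 crates
  Farm3->Joplin: 30 crates
  Farm3->Chico: 50 crates
Total cost = 1725.
So Farm2→Chico carries 40 crates.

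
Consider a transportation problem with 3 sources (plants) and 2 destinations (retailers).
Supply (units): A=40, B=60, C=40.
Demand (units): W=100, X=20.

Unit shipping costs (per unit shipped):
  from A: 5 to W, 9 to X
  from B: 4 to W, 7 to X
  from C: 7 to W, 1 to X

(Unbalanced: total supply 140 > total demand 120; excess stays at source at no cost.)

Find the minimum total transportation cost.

One minimum-cost allocation:
  A to W: 40 × 5 = 200
  B to W: 60 × 4 = 240
  C to X: 20 × 1 = 20
Total = 200 + 240 + 20 = 460.

460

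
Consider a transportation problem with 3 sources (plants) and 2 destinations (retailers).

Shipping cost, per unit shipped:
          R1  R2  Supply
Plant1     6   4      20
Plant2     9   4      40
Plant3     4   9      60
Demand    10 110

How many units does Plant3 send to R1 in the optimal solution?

Optimal shipments:
  Plant1–R2: 20 units
  Plant2–R2: 40 units
  Plant3–R1: 10 units
  Plant3–R2: 50 units
Total cost = 730.
So Plant3→R1 carries 10 units.

10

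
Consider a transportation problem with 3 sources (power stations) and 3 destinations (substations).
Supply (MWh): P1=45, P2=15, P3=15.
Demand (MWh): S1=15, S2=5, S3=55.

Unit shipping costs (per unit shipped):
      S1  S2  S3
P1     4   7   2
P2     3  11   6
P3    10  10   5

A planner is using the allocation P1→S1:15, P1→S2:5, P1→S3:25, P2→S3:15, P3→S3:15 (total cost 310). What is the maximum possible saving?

75

Current plan cost = 15·4 + 5·7 + 25·2 + 15·6 + 15·5 = 310.
Optimal plan:
  P1→S2: 5 × 7 = 35
  P1→S3: 40 × 2 = 80
  P2→S1: 15 × 3 = 45
  P3→S3: 15 × 5 = 75
Optimal cost = 235.
Saving = 310 − 235 = 75.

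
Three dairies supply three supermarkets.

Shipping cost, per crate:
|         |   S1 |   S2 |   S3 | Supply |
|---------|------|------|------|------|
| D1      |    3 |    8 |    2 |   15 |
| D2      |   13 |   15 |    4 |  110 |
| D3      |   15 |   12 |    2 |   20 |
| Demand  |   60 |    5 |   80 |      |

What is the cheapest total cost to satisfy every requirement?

Optimal allocation:
  D1 to S1: 15 × 3 = 45
  D2 to S1: 45 × 13 = 585
  D2 to S3: 65 × 4 = 260
  D3 to S2: 5 × 12 = 60
  D3 to S3: 15 × 2 = 30
Total = 45 + 585 + 260 + 60 + 30 = 980.

980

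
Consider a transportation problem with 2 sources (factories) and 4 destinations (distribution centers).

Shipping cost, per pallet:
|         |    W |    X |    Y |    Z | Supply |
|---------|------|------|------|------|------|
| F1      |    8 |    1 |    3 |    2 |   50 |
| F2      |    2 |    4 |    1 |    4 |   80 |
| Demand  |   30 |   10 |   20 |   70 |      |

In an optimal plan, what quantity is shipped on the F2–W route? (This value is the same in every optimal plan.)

30

The minimum-cost plan:
  F1->X: 10 × 1 = 10
  F1->Z: 40 × 2 = 80
  F2->W: 30 × 2 = 60
  F2->Y: 20 × 1 = 20
  F2->Z: 30 × 4 = 120
Total cost = 290.
So F2→W carries 30 pallets.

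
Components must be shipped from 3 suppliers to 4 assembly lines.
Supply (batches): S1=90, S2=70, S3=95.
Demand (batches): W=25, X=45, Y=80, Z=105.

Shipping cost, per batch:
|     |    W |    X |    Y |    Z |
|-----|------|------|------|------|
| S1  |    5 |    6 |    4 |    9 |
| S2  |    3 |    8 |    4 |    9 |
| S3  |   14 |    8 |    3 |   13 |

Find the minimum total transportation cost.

One minimum-cost allocation:
  S1 to X: 30 × 6 = 180
  S1 to Z: 60 × 9 = 540
  S2 to W: 25 × 3 = 75
  S2 to Z: 45 × 9 = 405
  S3 to X: 15 × 8 = 120
  S3 to Y: 80 × 3 = 240
Total = 180 + 540 + 75 + 405 + 120 + 240 = 1560.

1560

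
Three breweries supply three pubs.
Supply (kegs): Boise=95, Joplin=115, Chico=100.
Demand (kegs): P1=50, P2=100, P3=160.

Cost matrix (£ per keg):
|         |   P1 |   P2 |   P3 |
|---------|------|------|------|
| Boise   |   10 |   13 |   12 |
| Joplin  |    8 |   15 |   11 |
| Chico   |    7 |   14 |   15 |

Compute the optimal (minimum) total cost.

Optimal allocation:
  Boise to P2: 50 × £13 = £650
  Boise to P3: 45 × £12 = £540
  Joplin to P3: 115 × £11 = £1265
  Chico to P1: 50 × £7 = £350
  Chico to P2: 50 × £14 = £700
Total = 650 + 540 + 1265 + 350 + 700 = £3505.

3505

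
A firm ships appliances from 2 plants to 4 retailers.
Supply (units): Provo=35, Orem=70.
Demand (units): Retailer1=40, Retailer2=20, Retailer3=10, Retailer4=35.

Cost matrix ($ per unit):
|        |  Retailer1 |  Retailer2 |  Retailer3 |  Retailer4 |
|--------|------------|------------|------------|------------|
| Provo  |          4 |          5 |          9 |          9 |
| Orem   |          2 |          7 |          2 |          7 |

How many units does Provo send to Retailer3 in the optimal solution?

0

Optimal shipments:
  Provo to Retailer1: 15 units
  Provo to Retailer2: 20 units
  Orem to Retailer1: 25 units
  Orem to Retailer3: 10 units
  Orem to Retailer4: 35 units
Total cost = $475.
The route Provo→Retailer3 is not used.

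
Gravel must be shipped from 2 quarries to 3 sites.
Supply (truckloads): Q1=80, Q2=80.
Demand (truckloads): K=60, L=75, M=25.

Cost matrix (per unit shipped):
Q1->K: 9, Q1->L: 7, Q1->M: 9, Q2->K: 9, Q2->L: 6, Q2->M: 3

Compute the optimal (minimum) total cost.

A cheapest plan:
  Q1 to K: 60 × 9 = 540
  Q1 to L: 20 × 7 = 140
  Q2 to L: 55 × 6 = 330
  Q2 to M: 25 × 3 = 75
Total = 540 + 140 + 330 + 75 = 1085.

1085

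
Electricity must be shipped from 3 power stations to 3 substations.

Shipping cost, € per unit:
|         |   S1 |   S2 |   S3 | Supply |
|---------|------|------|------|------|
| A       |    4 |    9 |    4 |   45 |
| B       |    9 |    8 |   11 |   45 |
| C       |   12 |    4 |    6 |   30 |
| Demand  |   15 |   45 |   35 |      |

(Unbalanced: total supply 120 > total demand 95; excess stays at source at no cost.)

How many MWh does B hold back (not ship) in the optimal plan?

Minimum-cost shipments:
  A–S1: 10 MWh
  A–S3: 35 MWh
  B–S1: 5 MWh
  B–S2: 15 MWh
  C–S2: 30 MWh
Total cost = €465.
B ships 20 of its 45, leaving 25.

25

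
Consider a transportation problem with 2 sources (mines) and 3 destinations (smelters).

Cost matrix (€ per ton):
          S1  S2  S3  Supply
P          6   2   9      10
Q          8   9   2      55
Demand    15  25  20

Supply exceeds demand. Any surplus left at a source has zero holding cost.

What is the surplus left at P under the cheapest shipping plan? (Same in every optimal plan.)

0

Minimum-cost shipments:
  P to S2: 10 × €2 = €20
  Q to S1: 15 × €8 = €120
  Q to S2: 15 × €9 = €135
  Q to S3: 20 × €2 = €40
Total cost = €315.
P ships 10 of its 10, leaving 0.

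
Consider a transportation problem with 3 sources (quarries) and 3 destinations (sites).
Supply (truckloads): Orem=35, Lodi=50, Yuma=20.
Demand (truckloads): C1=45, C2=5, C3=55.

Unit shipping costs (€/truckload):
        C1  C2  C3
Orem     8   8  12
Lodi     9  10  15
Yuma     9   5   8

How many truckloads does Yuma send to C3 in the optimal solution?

Optimal shipments:
  Orem to C3: 35 × €12 = €420
  Lodi to C1: 45 × €9 = €405
  Lodi to C2: 5 × €10 = €50
  Yuma to C3: 20 × €8 = €160
Total cost = €1035.
So Yuma→C3 carries 20 truckloads.

20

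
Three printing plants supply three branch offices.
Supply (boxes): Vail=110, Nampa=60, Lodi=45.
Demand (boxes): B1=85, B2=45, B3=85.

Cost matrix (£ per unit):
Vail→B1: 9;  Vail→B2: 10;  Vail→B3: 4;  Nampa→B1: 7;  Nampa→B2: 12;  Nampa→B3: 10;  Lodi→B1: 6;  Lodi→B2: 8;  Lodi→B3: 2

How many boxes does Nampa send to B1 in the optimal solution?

60

Optimal shipments:
  Vail to B2: 45 boxes
  Vail to B3: 65 boxes
  Nampa to B1: 60 boxes
  Lodi to B1: 25 boxes
  Lodi to B3: 20 boxes
Total cost = £1320.
So Nampa→B1 carries 60 boxes.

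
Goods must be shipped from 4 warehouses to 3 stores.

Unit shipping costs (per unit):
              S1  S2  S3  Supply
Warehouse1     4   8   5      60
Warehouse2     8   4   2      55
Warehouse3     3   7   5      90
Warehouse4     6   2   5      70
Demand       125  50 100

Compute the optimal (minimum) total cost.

A cheapest plan:
  Warehouse1–S1: 35 × 4 = 140
  Warehouse1–S3: 25 × 5 = 125
  Warehouse2–S3: 55 × 2 = 110
  Warehouse3–S1: 90 × 3 = 270
  Warehouse4–S2: 50 × 2 = 100
  Warehouse4–S3: 20 × 5 = 100
Total = 140 + 125 + 110 + 270 + 100 + 100 = 845.

845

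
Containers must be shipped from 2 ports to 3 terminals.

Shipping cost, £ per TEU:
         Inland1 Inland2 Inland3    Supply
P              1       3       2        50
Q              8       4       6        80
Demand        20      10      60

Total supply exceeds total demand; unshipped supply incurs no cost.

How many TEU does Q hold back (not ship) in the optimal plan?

40

Minimum-cost shipments:
  P→Inland1: 20 × £1 = £20
  P→Inland3: 30 × £2 = £60
  Q→Inland2: 10 × £4 = £40
  Q→Inland3: 30 × £6 = £180
Total cost = £300.
Q ships 40 of its 80, leaving 40.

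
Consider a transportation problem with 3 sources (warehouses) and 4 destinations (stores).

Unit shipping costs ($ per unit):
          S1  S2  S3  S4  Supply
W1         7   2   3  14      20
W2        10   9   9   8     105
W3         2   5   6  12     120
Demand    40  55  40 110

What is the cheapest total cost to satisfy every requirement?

One minimum-cost allocation:
  W1–S2: 20 × $2 = $40
  W2–S4: 105 × $8 = $840
  W3–S1: 40 × $2 = $80
  W3–S2: 35 × $5 = $175
  W3–S3: 40 × $6 = $240
  W3–S4: 5 × $12 = $60
Total = 40 + 840 + 80 + 175 + 240 + 60 = $1435.
(Supply check: W1 ships 20; W2 ships 105; W3 ships 120.)

1435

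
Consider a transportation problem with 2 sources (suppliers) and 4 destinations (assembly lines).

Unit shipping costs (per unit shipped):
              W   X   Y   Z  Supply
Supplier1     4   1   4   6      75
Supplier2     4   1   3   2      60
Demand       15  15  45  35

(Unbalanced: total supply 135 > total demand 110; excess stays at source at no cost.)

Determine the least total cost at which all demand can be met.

A cheapest plan:
  Supplier1→W: 15 batches
  Supplier1→X: 15 batches
  Supplier1→Y: 20 batches
  Supplier2→Y: 25 batches
  Supplier2→Z: 35 batches
Total cost = 300.

300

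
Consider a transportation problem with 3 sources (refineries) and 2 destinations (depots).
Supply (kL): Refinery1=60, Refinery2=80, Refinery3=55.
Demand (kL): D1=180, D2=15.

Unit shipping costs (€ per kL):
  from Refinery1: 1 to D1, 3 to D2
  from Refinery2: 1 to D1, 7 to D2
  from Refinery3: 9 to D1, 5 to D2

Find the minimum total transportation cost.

575

One minimum-cost allocation:
  Refinery1→D1: 60 × €1 = €60
  Refinery2→D1: 80 × €1 = €80
  Refinery3→D1: 40 × €9 = €360
  Refinery3→D2: 15 × €5 = €75
Total = 60 + 80 + 360 + 75 = €575.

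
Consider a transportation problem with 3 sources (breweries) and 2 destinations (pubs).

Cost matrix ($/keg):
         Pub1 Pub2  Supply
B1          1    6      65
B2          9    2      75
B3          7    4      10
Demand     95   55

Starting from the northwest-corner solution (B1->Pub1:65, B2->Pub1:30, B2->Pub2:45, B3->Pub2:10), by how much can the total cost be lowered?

Current plan cost = 65·1 + 30·9 + 45·2 + 10·4 = $465.
Optimal plan:
  B1–Pub1: 65 × $1 = $65
  B2–Pub1: 20 × $9 = $180
  B2–Pub2: 55 × $2 = $110
  B3–Pub1: 10 × $7 = $70
Optimal cost = $425.
Saving = 465 − 425 = $40.

40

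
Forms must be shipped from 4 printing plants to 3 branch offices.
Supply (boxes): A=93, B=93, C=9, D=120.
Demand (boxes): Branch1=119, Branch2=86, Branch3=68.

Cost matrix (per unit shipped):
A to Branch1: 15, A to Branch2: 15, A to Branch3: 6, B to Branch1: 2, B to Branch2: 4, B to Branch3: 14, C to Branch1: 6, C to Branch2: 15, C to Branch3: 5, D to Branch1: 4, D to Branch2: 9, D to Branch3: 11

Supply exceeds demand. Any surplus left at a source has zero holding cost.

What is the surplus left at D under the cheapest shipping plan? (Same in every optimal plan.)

8

An optimal plan:
  A->Branch3: 59 boxes
  B->Branch1: 7 boxes
  B->Branch2: 86 boxes
  C->Branch3: 9 boxes
  D->Branch1: 112 boxes
Total cost = 1205.
D ships 112 of its 120, leaving 8.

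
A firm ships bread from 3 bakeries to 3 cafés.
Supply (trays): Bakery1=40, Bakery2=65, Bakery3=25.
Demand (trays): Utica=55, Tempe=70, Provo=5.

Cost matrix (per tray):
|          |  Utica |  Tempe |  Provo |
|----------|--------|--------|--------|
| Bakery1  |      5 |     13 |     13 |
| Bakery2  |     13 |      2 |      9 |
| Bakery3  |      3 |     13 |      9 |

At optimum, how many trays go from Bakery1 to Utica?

35

The minimum-cost plan:
  Bakery1->Utica: 35 trays
  Bakery1->Tempe: 5 trays
  Bakery2->Tempe: 65 trays
  Bakery3->Utica: 20 trays
  Bakery3->Provo: 5 trays
Total cost = 475.
So Bakery1→Utica carries 35 trays.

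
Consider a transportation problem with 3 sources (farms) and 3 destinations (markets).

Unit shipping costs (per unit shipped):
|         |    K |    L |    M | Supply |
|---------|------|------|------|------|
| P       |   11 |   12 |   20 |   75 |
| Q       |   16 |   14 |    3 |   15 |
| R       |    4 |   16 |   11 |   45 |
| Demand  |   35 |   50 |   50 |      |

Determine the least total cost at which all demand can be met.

1345

A cheapest plan:
  P→K: 25 × 11 = 275
  P→L: 50 × 12 = 600
  Q→M: 15 × 3 = 45
  R→K: 10 × 4 = 40
  R→M: 35 × 11 = 385
Total = 275 + 600 + 45 + 40 + 385 = 1345.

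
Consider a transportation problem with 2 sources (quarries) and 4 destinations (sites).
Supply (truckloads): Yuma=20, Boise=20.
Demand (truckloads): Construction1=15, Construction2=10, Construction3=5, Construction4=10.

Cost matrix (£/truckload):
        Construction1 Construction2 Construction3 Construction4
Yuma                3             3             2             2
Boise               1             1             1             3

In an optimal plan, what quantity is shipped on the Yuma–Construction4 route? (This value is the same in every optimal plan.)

10

The minimum-cost plan:
  Yuma->Construction1: 5 × £3 = £15
  Yuma->Construction3: 5 × £2 = £10
  Yuma->Construction4: 10 × £2 = £20
  Boise->Construction1: 10 × £1 = £10
  Boise->Construction2: 10 × £1 = £10
Total cost = £65.
So Yuma→Construction4 carries 10 truckloads.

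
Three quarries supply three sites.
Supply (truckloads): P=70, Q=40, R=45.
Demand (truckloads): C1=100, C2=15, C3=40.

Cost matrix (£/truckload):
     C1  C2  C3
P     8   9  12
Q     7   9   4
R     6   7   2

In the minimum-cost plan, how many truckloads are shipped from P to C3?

Solving gives:
  P–C1: 55 truckloads
  P–C2: 15 truckloads
  Q–C1: 40 truckloads
  R–C1: 5 truckloads
  R–C3: 40 truckloads
Total cost = £965.
The route P→C3 is not used.

0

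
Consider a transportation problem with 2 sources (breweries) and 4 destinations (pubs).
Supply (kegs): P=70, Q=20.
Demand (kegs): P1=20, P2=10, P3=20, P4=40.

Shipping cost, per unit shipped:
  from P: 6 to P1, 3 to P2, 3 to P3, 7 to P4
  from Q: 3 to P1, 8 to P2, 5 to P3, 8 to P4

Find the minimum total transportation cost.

A cheapest plan:
  P to P2: 10 kegs
  P to P3: 20 kegs
  P to P4: 40 kegs
  Q to P1: 20 kegs
Total cost = 430.

430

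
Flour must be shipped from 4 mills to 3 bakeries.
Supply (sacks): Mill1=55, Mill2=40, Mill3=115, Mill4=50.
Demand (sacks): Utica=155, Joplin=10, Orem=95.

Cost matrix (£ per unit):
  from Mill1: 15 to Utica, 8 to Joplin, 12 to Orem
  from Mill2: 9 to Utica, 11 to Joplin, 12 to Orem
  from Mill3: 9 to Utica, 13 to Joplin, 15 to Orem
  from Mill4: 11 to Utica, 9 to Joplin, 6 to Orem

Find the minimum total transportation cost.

2315

An optimal shipping plan:
  Mill1→Joplin: 10 × £8 = £80
  Mill1→Orem: 45 × £12 = £540
  Mill2→Utica: 40 × £9 = £360
  Mill3→Utica: 115 × £9 = £1035
  Mill4→Orem: 50 × £6 = £300
Total = 80 + 540 + 360 + 1035 + 300 = £2315.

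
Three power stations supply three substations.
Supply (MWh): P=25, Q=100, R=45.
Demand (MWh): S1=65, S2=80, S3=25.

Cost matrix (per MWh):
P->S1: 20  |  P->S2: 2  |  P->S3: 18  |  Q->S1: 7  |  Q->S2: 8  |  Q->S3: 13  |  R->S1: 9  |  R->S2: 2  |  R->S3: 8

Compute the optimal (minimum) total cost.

An optimal shipping plan:
  P to S2: 25 × 2 = 50
  Q to S1: 65 × 7 = 455
  Q to S2: 10 × 8 = 80
  Q to S3: 25 × 13 = 325
  R to S2: 45 × 2 = 90
Total = 50 + 455 + 80 + 325 + 90 = 1000.

1000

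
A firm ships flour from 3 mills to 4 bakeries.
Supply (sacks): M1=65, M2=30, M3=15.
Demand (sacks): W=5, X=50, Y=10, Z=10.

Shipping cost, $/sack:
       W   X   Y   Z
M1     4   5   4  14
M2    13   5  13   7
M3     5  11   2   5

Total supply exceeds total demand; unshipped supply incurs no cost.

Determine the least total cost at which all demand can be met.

350

An optimal shipping plan:
  M1→W: 5 sacks
  M1→X: 20 sacks
  M1→Y: 5 sacks
  M2→X: 30 sacks
  M3→Y: 5 sacks
  M3→Z: 10 sacks
Total cost = $350.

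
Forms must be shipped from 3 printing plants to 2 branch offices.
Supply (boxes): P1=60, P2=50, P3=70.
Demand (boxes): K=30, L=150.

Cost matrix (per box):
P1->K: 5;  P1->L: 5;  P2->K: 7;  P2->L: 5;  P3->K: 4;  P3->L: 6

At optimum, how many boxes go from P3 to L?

The minimum-cost plan:
  P1 to L: 60 boxes
  P2 to L: 50 boxes
  P3 to K: 30 boxes
  P3 to L: 40 boxes
Total cost = 910.
So P3→L carries 40 boxes.

40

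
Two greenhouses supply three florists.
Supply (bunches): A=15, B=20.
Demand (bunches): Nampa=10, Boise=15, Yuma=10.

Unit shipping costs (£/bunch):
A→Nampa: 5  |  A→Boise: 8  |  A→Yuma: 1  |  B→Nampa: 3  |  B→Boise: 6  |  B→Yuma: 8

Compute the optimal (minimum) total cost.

One minimum-cost allocation:
  A->Nampa: 5 bunches
  A->Yuma: 10 bunches
  B->Nampa: 5 bunches
  B->Boise: 15 bunches
Total cost = £140.

140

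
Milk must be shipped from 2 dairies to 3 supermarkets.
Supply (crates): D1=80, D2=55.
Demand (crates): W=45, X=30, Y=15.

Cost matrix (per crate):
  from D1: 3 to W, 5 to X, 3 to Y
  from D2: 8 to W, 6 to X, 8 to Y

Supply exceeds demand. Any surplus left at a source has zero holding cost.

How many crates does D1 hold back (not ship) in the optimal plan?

0

Minimum-cost shipments:
  D1→W: 45 crates
  D1→X: 20 crates
  D1→Y: 15 crates
  D2→X: 10 crates
Total cost = 340.
D1 ships 80 of its 80, leaving 0.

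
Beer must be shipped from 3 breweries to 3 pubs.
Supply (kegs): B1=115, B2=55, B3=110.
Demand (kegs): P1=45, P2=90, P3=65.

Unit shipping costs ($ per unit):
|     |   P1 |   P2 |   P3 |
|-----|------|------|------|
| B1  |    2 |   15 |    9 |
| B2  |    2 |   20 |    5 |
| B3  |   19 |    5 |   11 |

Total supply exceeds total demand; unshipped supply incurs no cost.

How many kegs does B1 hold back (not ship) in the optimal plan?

60

Minimum-cost shipments:
  B1->P1: 45 × $2 = $90
  B1->P3: 10 × $9 = $90
  B2->P3: 55 × $5 = $275
  B3->P2: 90 × $5 = $450
Total cost = $905.
B1 ships 55 of its 115, leaving 60.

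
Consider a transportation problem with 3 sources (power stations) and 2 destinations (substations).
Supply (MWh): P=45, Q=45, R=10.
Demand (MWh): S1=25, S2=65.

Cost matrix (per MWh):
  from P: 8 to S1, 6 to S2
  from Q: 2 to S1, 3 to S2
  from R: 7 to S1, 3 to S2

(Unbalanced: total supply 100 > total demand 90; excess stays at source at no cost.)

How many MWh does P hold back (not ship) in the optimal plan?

An optimal plan:
  P to S2: 35 × 6 = 210
  Q to S1: 25 × 2 = 50
  Q to S2: 20 × 3 = 60
  R to S2: 10 × 3 = 30
Total cost = 350.
P ships 35 of its 45, leaving 10.

10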